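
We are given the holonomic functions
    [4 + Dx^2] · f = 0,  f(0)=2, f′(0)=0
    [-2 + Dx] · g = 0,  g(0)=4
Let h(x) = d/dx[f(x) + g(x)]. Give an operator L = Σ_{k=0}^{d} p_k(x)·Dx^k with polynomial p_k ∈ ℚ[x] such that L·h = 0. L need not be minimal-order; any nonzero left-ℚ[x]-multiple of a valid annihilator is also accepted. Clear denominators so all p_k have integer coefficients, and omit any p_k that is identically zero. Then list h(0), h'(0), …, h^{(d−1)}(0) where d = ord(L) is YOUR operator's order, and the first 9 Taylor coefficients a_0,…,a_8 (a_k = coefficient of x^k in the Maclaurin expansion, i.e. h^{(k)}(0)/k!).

L = 8 - 4·Dx + 2·Dx^2 - Dx^3  (order 3).
h: a_k = 8, 8, 16, 16, 16/3, 16/15, 32/45, 32/105, 16/315, …
ICs: h(0) = 8, h′(0) = 8, h′′(0) = 32.

f: a_k = 2, 0, -4, 0, 4/3, 0, -8/45, 0, 4/315, …
g: a_k = 4, 8, 8, 16/3, 8/3, 16/15, 16/45, 32/315, 8/315, …
Sum ⇒ L₀ = lclm(L_f,L_g) in ℚ(x)⟨Dx⟩.
h=h₀': d/dx-closure on L₀ ⇒ L.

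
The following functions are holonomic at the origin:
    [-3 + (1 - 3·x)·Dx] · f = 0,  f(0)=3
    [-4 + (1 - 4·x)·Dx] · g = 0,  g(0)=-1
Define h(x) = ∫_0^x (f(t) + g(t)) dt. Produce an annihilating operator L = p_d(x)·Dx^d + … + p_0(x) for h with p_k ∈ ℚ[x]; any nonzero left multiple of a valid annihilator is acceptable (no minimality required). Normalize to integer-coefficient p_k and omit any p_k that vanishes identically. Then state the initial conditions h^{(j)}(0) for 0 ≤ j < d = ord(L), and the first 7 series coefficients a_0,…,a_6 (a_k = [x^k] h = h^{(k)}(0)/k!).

L = -24·Dx + (14 - 48·x)·Dx^2 + (-1 + 7·x - 12·x^2)·Dx^3  (order 3).
h: a_k = 0, 2, 5/2, 11/3, 17/4, -13/5, -295/6, …
ICs: h(0) = 0, h′(0) = 2, h′′(0) = 5.

f: a_k = 3, 9, 27, 81, 243, 729, 2187, …
g: a_k = -1, -4, -16, -64, -256, -1024, -4096, …
Weyl lclm of L_f,L_g ⇒ L₀ (ord ≤ 2).
h=∫₀ˣh₀: take L = L₀·Dx.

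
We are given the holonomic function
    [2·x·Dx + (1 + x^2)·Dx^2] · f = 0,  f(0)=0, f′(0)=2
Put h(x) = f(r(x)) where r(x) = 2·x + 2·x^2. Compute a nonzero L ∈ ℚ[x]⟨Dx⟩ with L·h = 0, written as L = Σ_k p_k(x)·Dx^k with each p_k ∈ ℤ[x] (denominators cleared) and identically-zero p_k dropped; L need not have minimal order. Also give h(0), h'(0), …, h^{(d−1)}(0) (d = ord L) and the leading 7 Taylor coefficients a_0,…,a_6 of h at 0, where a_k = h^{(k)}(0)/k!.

L = (-2 + 8·x + 32·x^2 + 48·x^3 + 24·x^4)·Dx + (1 + 2·x + 4·x^2 + 16·x^3 + 20·x^4 + 8·x^5)·Dx^2  (order 2).
h: a_k = 0, 4, 4, -16/3, -16, -16/5, 176/3, …
ICs: h(0) = 0, h′(0) = 4.

f: a_k = 0, 2, 0, -2/3, 0, 2/5, 0, …
Substitute x→r, Dx→(1/r')Dx; clear ⇒ L₀.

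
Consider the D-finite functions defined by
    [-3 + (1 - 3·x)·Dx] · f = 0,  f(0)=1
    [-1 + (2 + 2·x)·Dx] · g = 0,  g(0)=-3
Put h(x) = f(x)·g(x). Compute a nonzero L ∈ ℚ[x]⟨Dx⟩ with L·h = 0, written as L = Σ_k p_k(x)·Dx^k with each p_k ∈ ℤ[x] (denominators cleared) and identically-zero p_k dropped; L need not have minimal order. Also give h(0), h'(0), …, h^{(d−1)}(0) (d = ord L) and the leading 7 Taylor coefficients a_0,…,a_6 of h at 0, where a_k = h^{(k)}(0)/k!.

f: a_k = 1, 3, 9, 27, 81, 243, 729, …
g: a_k = -3, -3/2, 3/8, -3/16, 15/128, -21/256, 63/1024, …
Sym-product of L_f,L_g gives L₀ (≤ ord 1).
L = (7 + 3·x) + (-2 + 4·x + 6·x^2)·Dx  (order 1).
h: a_k = -3, -21/2, -249/8, -1497/16, -35913/128, -215499/256, -2585925/1024, …
ICs: h(0) = -3.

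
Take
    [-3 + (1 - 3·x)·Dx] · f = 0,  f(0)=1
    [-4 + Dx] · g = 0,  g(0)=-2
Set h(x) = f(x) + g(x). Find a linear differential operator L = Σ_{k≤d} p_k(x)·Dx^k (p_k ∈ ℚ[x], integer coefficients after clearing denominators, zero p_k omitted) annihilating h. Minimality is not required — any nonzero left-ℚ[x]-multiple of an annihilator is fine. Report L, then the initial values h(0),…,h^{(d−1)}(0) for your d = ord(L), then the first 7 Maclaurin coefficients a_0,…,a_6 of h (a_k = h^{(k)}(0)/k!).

L = (-24 - 144·x) + (2 + 96·x - 144·x^2)·Dx + (1 - 15·x + 36·x^2)·Dx^2  (order 2).
h: a_k = -1, -5, -7, 17/3, 179/3, 3389/15, 32293/45, …
ICs: h(0) = -1, h′(0) = -5.

f: a_k = 1, 3, 9, 27, 81, 243, 729, …
g: a_k = -2, -8, -16, -64/3, -64/3, -256/15, -512/45, …
Weyl lclm of L_f,L_g ⇒ L₀ (ord ≤ 2).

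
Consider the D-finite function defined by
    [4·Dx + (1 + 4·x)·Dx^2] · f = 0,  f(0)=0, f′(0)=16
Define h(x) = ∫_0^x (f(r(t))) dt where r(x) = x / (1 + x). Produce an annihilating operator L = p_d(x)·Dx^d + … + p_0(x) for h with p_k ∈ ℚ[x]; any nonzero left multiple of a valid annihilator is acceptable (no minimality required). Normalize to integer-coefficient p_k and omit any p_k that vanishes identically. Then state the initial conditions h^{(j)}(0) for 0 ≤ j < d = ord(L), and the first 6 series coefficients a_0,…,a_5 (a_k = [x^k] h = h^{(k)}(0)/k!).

L = (6 + 10·x)·Dx^2 + (1 + 6·x + 5·x^2)·Dx^3  (order 3).
h: a_k = 0, 0, 8, -16, 124/3, -624/5, …
ICs: h(0) = 0, h′(0) = 0, h′′(0) = 16.

f: a_k = 0, 16, -32, 256/3, -256, 4096/5, …
h₀=f(r): pull back L_f along r ⇒ L₀.
h=∫₀ˣh₀: take L = L₀·Dx.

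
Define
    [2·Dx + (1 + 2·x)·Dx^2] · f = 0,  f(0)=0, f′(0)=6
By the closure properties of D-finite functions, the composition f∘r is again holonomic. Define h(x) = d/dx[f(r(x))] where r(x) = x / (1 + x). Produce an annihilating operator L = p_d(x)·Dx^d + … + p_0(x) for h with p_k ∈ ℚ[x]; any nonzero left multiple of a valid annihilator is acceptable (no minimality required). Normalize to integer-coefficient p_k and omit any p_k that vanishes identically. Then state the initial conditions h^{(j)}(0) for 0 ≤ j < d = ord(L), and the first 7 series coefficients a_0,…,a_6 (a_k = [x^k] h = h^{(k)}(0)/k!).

L = (4 + 6·x) + (1 + 4·x + 3·x^2)·Dx  (order 1).
h: a_k = 6, -24, 78, -240, 726, -2184, 6558, …
ICs: h(0) = 6.

f: a_k = 0, 6, -6, 8, -12, 96/5, -32, …
f∘r: x↦r, Dx↦Dx/r' in L_f ⇒ L₀.
h=h₀': d/dx-closure on L₀ ⇒ L.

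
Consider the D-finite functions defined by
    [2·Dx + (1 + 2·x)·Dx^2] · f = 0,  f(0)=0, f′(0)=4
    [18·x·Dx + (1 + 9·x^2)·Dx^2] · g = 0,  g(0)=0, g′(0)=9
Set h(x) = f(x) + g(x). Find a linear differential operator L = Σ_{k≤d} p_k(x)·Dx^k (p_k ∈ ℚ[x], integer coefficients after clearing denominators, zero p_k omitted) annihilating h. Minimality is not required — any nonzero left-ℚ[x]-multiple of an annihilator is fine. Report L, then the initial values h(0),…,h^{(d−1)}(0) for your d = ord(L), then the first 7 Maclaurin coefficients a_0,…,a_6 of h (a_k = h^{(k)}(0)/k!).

L = (-18 - 108·x + 486·x^2 + 324·x^3)·Dx + (-13 - 36·x + 135·x^2 + 972·x^3 + 648·x^4)·Dx^2 + (-1 + 7·x + 18·x^2 + 81·x^3 + 243·x^4 + 162·x^5)·Dx^3  (order 3).
h: a_k = 0, 13, -4, -65/3, -8, 793/5, -64/3, …
ICs: h(0) = 0, h′(0) = 13, h′′(0) = -8.

f: a_k = 0, 4, -4, 16/3, -8, 64/5, -64/3, …
g: a_k = 0, 9, 0, -27, 0, 729/5, 0, …
f+g: L₀ = lclm(L_f,L_g), ord ≤ 2+2.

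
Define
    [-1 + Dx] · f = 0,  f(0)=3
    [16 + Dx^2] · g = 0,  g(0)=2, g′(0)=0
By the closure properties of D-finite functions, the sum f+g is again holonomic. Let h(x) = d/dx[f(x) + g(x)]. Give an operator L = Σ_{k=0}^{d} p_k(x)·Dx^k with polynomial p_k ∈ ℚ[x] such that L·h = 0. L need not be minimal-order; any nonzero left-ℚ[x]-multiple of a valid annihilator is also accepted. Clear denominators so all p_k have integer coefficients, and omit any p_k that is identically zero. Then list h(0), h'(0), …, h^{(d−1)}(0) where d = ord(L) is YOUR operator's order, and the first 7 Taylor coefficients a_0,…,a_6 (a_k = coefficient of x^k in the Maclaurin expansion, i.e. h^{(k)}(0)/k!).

L = 16 - 16·Dx + Dx^2 - Dx^3  (order 3).
h: a_k = 3, -29, 3/2, 515/6, 1/8, -8189/120, 1/240, …
ICs: h(0) = 3, h′(0) = -29, h′′(0) = 3.

f: a_k = 3, 3, 3/2, 1/2, 1/8, 1/40, 1/240, …
g: a_k = 2, 0, -16, 0, 64/3, 0, -512/45, …
L₀ := lclm(L_f,L_g); ord L₀ ≤ 1+2.
Differentiate: ansatz ord ≤ ord L₀ ⇒ L.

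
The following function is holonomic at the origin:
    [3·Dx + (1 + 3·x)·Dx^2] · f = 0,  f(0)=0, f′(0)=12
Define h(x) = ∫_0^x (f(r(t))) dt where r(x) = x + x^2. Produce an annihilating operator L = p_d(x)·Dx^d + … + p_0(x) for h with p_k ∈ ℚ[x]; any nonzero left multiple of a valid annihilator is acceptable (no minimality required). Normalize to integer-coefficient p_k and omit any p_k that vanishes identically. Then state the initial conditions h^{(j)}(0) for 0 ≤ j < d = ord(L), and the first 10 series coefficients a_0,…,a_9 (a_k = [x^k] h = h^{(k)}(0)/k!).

f: a_k = 0, 12, -18, 36, -81, 972/5, -486, 8748/7, -6561/2, 8748, …
Substitute x→r, Dx→(1/r')Dx; clear ⇒ L₀.
Integrate: L := L₀·Dx.
L = (1 + 6·x + 6·x^2)·Dx^2 + (1 + 5·x + 9·x^2 + 6·x^3)·Dx^3  (order 3).
h: a_k = 0, 0, 6, -2, 0, 9/5, -18/5, 36/7, -81/14, 9/2, …
ICs: h(0) = 0, h′(0) = 0, h′′(0) = 12.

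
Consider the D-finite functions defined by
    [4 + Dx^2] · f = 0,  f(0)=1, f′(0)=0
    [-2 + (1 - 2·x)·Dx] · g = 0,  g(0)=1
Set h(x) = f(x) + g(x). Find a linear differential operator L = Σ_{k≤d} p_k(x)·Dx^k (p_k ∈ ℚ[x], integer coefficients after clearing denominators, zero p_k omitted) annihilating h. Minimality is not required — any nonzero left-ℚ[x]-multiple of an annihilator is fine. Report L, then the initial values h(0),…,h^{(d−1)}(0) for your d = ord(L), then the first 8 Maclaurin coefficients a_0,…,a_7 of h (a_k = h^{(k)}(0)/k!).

f: a_k = 1, 0, -2, 0, 2/3, 0, -4/45, 0, …
g: a_k = 1, 2, 4, 8, 16, 32, 64, 128, …
Sum ⇒ L₀ = lclm(L_f,L_g) in ℚ(x)⟨Dx⟩.
L = (-56 + 32·x - 32·x^2) + (12 - 40·x + 48·x^2 - 32·x^3)·Dx + (-14 + 8·x - 8·x^2)·Dx^2 + (3 - 10·x + 12·x^2 - 8·x^3)·Dx^3  (order 3).
h: a_k = 2, 2, 2, 8, 50/3, 32, 2876/45, 128, …
ICs: h(0) = 2, h′(0) = 2, h′′(0) = 4.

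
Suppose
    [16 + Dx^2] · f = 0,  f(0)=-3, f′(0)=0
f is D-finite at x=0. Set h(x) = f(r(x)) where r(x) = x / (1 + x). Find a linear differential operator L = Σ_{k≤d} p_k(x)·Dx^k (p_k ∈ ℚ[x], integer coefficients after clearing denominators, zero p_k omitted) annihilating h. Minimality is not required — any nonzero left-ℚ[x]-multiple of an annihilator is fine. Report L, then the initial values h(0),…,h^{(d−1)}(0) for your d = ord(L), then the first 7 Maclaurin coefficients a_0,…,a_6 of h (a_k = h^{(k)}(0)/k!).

f: a_k = -3, 0, 24, 0, -32, 0, 256/15, …
h₀=f(r): pull back L_f along r ⇒ L₀.
L = 16 + (2 + 6·x + 6·x^2 + 2·x^3)·Dx + (1 + 4·x + 6·x^2 + 4·x^3 + x^4)·Dx^2  (order 2).
h: a_k = -3, 0, 24, -48, 40, 32, -2744/15, …
ICs: h(0) = -3, h′(0) = 0.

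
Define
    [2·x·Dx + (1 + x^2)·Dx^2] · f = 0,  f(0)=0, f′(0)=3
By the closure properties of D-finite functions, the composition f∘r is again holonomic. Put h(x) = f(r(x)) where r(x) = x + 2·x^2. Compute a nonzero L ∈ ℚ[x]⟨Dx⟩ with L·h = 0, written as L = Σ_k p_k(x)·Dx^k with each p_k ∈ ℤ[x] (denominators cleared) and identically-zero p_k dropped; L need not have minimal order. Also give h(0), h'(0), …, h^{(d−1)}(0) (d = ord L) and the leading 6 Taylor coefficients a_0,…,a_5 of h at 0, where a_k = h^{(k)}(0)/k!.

f: a_k = 0, 3, 0, -1, 0, 3/5, …
f∘r: x↦r, Dx↦Dx/r' in L_f ⇒ L₀.
L = (-4 + 2·x + 16·x^2 + 48·x^3 + 48·x^4)·Dx + (1 + 4·x + x^2 + 8·x^3 + 20·x^4 + 16·x^5)·Dx^2  (order 2).
h: a_k = 0, 3, 6, -1, -6, -57/5, …
ICs: h(0) = 0, h′(0) = 3.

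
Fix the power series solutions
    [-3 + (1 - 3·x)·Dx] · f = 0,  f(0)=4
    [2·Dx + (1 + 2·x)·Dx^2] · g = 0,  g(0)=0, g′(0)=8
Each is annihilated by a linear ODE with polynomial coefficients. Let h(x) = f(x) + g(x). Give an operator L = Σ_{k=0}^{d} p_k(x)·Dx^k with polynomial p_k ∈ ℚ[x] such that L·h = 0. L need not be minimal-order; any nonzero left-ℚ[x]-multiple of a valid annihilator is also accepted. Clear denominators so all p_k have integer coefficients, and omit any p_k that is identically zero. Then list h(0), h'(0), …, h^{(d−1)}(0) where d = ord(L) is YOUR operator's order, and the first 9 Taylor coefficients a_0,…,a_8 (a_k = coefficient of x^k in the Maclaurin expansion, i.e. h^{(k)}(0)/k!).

f: a_k = 4, 12, 36, 108, 324, 972, 2916, 8748, 26244, …
g: a_k = 0, 8, -8, 32/3, -16, 128/5, -128/3, 512/7, -128, …
f+g: L₀ = lclm(L_f,L_g), ord ≤ 1+2.
L = (78 + 36·x)·Dx + (23 + 132·x + 72·x^2)·Dx^2 + (-4 + x + 27·x^2 + 18·x^3)·Dx^3  (order 3).
h: a_k = 4, 20, 28, 356/3, 308, 4988/5, 8620/3, 61748/7, 26116, …
ICs: h(0) = 4, h′(0) = 20, h′′(0) = 56.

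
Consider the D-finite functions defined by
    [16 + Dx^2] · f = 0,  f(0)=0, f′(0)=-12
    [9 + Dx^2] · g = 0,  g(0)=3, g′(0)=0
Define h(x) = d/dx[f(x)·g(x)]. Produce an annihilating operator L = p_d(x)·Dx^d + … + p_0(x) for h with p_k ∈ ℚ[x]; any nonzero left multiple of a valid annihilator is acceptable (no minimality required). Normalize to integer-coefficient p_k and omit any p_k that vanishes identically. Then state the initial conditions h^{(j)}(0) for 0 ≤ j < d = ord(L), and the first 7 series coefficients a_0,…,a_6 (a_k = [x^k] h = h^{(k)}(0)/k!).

f: a_k = 0, -12, 0, 32, 0, -128/5, 0, …
g: a_k = 3, 0, -27/2, 0, 81/8, 0, -243/80, …
Sym-product of L_f,L_g gives L₀ (≤ ord 4).
Derive L from L₀ (diff closure).
L = 49 + 50·Dx^2 + Dx^4  (order 4).
h: a_k = -36, 0, 774, 0, -6303/2, 0, 102943/20, …
ICs: h(0) = -36, h′(0) = 0, h′′(0) = 1548, h′′′(0) = 0.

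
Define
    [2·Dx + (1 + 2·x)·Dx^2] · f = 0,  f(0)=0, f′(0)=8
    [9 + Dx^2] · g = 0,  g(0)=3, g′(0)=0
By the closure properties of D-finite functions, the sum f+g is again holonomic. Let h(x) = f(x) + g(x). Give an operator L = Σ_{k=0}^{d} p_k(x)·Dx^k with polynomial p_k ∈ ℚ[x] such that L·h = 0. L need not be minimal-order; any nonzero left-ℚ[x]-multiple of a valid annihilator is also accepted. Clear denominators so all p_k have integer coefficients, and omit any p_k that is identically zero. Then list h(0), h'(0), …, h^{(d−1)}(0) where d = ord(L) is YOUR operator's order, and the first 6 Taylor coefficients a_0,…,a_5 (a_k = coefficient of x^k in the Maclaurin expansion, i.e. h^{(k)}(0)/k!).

f: a_k = 0, 8, -8, 32/3, -16, 128/5, …
g: a_k = 3, 0, -27/2, 0, 81/8, 0, …
h₀=f+g: left-lcm gives L₀, ord ≤ 4.
L = (594 + 648·x + 648·x^2)·Dx + (153 + 630·x + 972·x^2 + 648·x^3)·Dx^2 + (66 + 72·x + 72·x^2)·Dx^3 + (17 + 70·x + 108·x^2 + 72·x^3)·Dx^4  (order 4).
h: a_k = 3, 8, -43/2, 32/3, -47/8, 128/5, …
ICs: h(0) = 3, h′(0) = 8, h′′(0) = -43, h′′′(0) = 64.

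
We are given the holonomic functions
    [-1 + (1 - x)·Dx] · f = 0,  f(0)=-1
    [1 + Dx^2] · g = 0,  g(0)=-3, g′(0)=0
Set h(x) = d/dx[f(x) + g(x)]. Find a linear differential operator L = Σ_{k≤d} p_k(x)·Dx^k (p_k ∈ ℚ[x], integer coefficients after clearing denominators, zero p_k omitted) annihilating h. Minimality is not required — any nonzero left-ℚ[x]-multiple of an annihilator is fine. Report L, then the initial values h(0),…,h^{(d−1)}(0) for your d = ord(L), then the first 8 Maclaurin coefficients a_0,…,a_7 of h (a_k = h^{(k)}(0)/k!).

f: a_k = -1, -1, -1, -1, -1, -1, -1, -1, …
g: a_k = -3, 0, 3/2, 0, -1/8, 0, 1/240, 0, …
Weyl lclm of L_f,L_g ⇒ L₀ (ord ≤ 3).
Differentiate: ansatz ord ≤ ord L₀ ⇒ L.
L = (26 - 4·x + 2·x^2) + (-7 + 9·x - 3·x^2 + x^3)·Dx + (26 - 4·x + 2·x^2)·Dx^2 + (-7 + 9·x - 3·x^2 + x^3)·Dx^3  (order 3).
h: a_k = -1, 1, -3, -9/2, -5, -239/40, -7, -13441/1680, …
ICs: h(0) = -1, h′(0) = 1, h′′(0) = -6.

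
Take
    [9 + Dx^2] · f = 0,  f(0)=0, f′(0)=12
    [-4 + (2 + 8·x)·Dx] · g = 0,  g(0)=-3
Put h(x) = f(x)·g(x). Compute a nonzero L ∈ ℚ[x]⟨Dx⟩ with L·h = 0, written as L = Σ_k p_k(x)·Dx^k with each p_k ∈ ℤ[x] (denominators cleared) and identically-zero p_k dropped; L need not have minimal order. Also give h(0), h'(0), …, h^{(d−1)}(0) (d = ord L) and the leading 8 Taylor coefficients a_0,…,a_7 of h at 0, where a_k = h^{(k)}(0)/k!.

f: a_k = 0, 12, 0, -18, 0, 81/10, 0, -243/140, …
g: a_k = -3, -6, 6, -12, 30, -84, 252, -792, …
f·g: L₀ = L_f ⊗_s L_g, ord ≤ 2·1.
L = (21 + 72·x + 144·x^2) + (-4 - 16·x)·Dx + (1 + 8·x + 16·x^2)·Dx^2  (order 2).
h: a_k = 0, -36, -72, 126, -36, 2277/10, -4203/5, 355293/140, …
ICs: h(0) = 0, h′(0) = -36.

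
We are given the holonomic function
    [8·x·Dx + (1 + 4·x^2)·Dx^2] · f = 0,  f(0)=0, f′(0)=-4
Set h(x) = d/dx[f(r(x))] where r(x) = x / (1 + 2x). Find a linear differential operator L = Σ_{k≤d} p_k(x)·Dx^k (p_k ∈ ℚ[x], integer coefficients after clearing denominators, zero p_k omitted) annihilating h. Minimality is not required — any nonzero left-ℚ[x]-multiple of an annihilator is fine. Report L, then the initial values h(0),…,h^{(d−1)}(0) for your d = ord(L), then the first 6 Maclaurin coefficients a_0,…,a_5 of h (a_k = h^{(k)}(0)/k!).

f: a_k = 0, -4, 0, 16/3, 0, -64/5, …
L₀ from L_f via x↦r, Dx↦r'^{-1}Dx.
Derive L from L₀ (diff closure).
L = (4 + 16·x) + (1 + 4·x + 8·x^2)·Dx  (order 1).
h: a_k = -4, 16, -32, 0, 256, -1024, …
ICs: h(0) = -4.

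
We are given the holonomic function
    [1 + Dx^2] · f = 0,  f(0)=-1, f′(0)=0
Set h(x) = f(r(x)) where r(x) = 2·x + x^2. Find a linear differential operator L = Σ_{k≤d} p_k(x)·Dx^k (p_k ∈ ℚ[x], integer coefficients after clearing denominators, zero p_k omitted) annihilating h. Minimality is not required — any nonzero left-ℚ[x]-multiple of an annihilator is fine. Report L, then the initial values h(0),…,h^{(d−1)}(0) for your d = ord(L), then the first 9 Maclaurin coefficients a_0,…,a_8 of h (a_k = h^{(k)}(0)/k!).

L = (4 + 12·x + 12·x^2 + 4·x^3) - Dx + (1 + x)·Dx^2  (order 2).
h: a_k = -1, 0, 2, 2, -1/6, -4/3, -41/45, -1/15, 719/2520, …
ICs: h(0) = -1, h′(0) = 0.

f: a_k = -1, 0, 1/2, 0, -1/24, 0, 1/720, 0, -1/40320, …
Change of var in L_f (x↦r) gives L₀.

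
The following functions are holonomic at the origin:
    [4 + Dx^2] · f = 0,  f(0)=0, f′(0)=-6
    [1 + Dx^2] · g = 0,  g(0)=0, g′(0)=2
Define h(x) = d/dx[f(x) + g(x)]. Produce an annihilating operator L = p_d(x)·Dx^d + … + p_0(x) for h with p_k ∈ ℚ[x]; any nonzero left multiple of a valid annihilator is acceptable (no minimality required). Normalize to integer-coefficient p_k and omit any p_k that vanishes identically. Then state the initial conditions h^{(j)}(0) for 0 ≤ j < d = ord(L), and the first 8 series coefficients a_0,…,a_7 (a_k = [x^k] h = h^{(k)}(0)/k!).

f: a_k = 0, -6, 0, 4, 0, -4/5, 0, 8/105, …
g: a_k = 0, 2, 0, -1/3, 0, 1/60, 0, -1/2520, …
Weyl lclm of L_f,L_g ⇒ L₀ (ord ≤ 4).
h=h₀': d/dx-closure on L₀ ⇒ L.
L = 4 + 5·Dx^2 + Dx^4  (order 4).
h: a_k = -4, 0, 11, 0, -47/12, 0, 191/360, 0, …
ICs: h(0) = -4, h′(0) = 0, h′′(0) = 22, h′′′(0) = 0.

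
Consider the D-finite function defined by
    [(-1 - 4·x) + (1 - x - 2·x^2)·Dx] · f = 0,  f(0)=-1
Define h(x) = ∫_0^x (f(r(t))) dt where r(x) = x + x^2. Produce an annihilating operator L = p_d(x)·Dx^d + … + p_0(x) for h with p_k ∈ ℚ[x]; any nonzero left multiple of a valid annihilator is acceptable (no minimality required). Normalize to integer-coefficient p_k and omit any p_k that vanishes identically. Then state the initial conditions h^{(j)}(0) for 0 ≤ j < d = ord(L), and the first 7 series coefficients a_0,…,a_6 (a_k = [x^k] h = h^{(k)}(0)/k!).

L = (1 + 6·x + 12·x^2 + 8·x^3)·Dx + (-1 + x + 3·x^2 + 4·x^3 + 2·x^4)·Dx^2  (order 2).
h: a_k = 0, -1, -1/2, -4/3, -11/4, -29/5, -40/3, …
ICs: h(0) = 0, h′(0) = -1.

f: a_k = -1, -1, -3, -5, -11, -21, -43, …
Substitute x→r, Dx→(1/r')Dx; clear ⇒ L₀.
h=∫h₀ ⇒ L = L₀·Dx.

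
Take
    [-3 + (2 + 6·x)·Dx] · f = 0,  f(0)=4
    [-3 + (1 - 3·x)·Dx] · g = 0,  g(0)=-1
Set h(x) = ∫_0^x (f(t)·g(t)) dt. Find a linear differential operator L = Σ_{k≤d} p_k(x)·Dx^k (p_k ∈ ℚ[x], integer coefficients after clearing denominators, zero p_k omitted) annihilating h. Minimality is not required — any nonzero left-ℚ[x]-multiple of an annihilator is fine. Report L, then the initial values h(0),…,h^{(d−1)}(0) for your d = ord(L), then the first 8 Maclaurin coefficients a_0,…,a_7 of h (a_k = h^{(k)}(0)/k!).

L = (9 + 9·x)·Dx + (-2 + 18·x^2)·Dx^2  (order 2).
h: a_k = 0, -4, -9, -33/2, -621/16, -14499/160, -29565/128, -1049031/1792, …
ICs: h(0) = 0, h′(0) = -4.

f: a_k = 4, 6, -9/2, 27/4, -405/32, 1701/64, -15309/256, 72171/512, …
g: a_k = -1, -3, -9, -27, -81, -243, -729, -2187, …
f·g: L₀ = L_f ⊗_s L_g, ord ≤ 1·1.
Integrate: L := L₀·Dx.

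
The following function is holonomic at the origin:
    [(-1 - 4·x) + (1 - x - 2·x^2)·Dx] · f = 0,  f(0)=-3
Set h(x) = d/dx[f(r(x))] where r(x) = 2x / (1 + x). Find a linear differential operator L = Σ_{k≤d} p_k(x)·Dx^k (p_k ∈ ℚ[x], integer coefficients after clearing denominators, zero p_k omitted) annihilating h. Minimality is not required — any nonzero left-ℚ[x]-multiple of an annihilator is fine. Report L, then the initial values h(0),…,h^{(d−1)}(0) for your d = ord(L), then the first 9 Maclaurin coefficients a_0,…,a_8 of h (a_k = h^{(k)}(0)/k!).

f: a_k = -3, -3, -9, -15, -33, -63, -129, -255, -513, …
Change of var in L_f (x↦r) gives L₀.
h₀' ⇒ L via d/dx closure of L₀.
L = (10 + 54·x + 270·x^2 + 162·x^3) + (-1 - 10·x + 90·x^3 + 81·x^4)·Dx  (order 1).
h: a_k = -6, -60, -162, -1080, -2430, -14580, -30618, -174960, -354294, …
ICs: h(0) = -6.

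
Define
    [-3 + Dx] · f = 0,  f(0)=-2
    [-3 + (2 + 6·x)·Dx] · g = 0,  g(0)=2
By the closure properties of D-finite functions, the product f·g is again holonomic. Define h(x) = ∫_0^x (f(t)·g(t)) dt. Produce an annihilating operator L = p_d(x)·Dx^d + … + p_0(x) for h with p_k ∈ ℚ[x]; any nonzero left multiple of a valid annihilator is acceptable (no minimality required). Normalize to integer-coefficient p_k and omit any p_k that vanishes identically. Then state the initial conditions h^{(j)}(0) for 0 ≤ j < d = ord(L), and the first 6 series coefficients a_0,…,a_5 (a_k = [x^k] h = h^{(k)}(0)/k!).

L = (-9 - 18·x)·Dx + (2 + 6·x)·Dx^2  (order 2).
h: a_k = 0, -4, -9, -21/2, -153/16, -891/160, …
ICs: h(0) = 0, h′(0) = -4.

f: a_k = -2, -6, -9, -9, -27/4, -81/20, …
g: a_k = 2, 3, -9/4, 27/8, -405/64, 1701/128, …
Product ⇒ symmetric product L₀, ord ≤ 1.
h=∫₀ˣh₀: take L = L₀·Dx.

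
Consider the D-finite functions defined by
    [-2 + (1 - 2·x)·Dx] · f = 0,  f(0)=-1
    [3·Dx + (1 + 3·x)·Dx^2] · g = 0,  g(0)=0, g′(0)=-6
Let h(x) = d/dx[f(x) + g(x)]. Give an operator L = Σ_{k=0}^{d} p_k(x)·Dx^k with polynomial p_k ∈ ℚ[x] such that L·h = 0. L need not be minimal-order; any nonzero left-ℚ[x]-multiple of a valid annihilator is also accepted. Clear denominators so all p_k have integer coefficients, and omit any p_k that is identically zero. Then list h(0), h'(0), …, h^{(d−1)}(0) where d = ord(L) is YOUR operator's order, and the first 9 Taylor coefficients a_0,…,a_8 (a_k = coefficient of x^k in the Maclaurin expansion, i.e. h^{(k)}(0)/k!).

f: a_k = -1, -2, -4, -8, -16, -32, -64, -128, -256, …
g: a_k = 0, -6, 9, -18, 81/2, -486/5, 243, -4374/7, 6561/4, …
L₀ := lclm(L_f,L_g); ord L₀ ≤ 1+2.
Derive L from L₀ (diff closure).
L = (144 + 72·x) + (6 + 216·x + 144·x^2)·Dx + (-7 - 13·x + 36·x^2 + 36·x^3)·Dx^2  (order 2).
h: a_k = -8, 10, -78, 98, -646, 1074, -5270, 11074, -43974, …
ICs: h(0) = -8, h′(0) = 10.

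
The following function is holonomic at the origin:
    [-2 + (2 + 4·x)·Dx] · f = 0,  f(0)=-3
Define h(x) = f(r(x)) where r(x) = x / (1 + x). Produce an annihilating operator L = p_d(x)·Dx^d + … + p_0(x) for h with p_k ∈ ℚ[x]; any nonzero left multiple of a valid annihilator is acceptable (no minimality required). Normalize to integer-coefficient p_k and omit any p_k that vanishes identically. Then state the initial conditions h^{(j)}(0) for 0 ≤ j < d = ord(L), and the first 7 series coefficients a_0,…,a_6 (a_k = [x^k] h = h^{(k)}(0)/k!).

f: a_k = -3, -3, 3/2, -3/2, 15/8, -21/8, 63/16, …
Change of var in L_f (x↦r) gives L₀.
L = -1 + (1 + 4·x + 3·x^2)·Dx  (order 1).
h: a_k = -3, -3, 9/2, -15/2, 111/8, -225/8, 981/16, …
ICs: h(0) = -3.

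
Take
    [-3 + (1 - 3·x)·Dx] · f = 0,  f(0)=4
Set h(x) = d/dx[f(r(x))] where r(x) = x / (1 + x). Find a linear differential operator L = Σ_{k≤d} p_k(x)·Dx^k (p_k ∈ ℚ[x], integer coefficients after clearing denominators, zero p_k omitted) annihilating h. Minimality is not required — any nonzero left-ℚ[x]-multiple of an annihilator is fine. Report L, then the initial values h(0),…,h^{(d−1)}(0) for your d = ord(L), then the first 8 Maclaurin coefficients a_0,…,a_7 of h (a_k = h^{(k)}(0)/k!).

f: a_k = 4, 12, 36, 108, 324, 972, 2916, 8748, …
L₀ from L_f via x↦r, Dx↦r'^{-1}Dx.
Derive L from L₀ (diff closure).
L = 4 + (-1 + 2·x)·Dx  (order 1).
h: a_k = 12, 48, 144, 384, 960, 2304, 5376, 12288, …
ICs: h(0) = 12.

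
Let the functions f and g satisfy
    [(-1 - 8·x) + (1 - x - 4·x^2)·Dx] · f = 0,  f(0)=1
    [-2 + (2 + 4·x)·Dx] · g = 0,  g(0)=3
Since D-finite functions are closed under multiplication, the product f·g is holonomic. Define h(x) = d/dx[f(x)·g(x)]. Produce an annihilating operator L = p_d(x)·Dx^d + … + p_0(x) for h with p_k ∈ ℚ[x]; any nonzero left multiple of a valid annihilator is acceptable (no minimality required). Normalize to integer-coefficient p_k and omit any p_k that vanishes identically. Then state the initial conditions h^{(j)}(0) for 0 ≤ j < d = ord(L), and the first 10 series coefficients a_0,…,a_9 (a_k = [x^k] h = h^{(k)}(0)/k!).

L = (11 + 84·x + 243·x^2 + 360·x^3 + 240·x^4) + (-2 - 11·x - 9·x^2 + 58·x^3 + 144·x^4 + 96·x^5)·Dx  (order 1).
h: a_k = 6, 33, 126, 849/2, 5535/4, 33471/8, 25347/2, 587481/16, 6824709/64, 38628795/128, …
ICs: h(0) = 6.

f: a_k = 1, 1, 5, 9, 29, 65, 181, 441, 1165, 2929, …
g: a_k = 3, 3, -3/2, 3/2, -15/8, 21/8, -63/16, 99/16, -1287/128, 2145/128, …
Sym-product of L_f,L_g gives L₀ (≤ ord 1).
Differentiate: ansatz ord ≤ ord L₀ ⇒ L.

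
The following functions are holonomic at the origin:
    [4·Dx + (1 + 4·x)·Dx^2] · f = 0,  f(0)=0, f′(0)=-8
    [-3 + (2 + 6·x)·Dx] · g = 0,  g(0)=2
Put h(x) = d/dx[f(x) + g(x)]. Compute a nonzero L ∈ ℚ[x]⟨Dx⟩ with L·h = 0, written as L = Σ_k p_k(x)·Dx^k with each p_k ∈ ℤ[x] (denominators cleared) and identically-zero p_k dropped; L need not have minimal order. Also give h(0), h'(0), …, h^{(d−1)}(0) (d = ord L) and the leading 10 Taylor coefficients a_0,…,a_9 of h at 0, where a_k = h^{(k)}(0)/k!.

L = (84 + 144·x) + (101 + 552·x + 720·x^2)·Dx + (10 + 94·x + 288·x^2 + 288·x^3)·Dx^2  (order 2).
h: a_k = -5, 55/2, -943/8, 7787/16, -253639/128, 2051225/256, -33049235/1024, 265620787/2048, -17053209079/32768, 136721212877/65536, …
ICs: h(0) = -5, h′(0) = 55/2.

f: a_k = 0, -8, 16, -128/3, 128, -2048/5, 4096/3, -32768/7, 16384, -524288/9, …
g: a_k = 2, 3, -9/4, 27/8, -405/64, 1701/128, -15309/512, 72171/1024, -2814669/16384, 14073345/32768, …
f+g: L₀ = lclm(L_f,L_g), ord ≤ 2+1.
Derive L from L₀ (diff closure).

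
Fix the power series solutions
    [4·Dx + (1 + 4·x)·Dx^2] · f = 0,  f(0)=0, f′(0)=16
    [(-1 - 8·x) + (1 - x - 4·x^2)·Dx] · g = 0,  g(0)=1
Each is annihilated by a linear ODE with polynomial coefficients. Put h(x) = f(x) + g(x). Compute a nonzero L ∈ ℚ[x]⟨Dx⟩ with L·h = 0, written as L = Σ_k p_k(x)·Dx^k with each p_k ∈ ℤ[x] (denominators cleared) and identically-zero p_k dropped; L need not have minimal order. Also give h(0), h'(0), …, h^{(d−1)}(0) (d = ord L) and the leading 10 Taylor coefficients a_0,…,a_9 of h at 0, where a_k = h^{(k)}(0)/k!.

f: a_k = 0, 16, -32, 256/3, -256, 4096/5, -8192/3, 65536/7, -32768, 1048576/9, …
g: a_k = 1, 1, 5, 9, 29, 65, 181, 441, 1165, 2929, …
L₀ := lclm(L_f,L_g); ord L₀ ≤ 2+1.
L = (-268 - 1616·x - 5504·x^2 - 4608·x^3 - 6144·x^4)·Dx + (-11 - 360·x - 3008·x^2 - 7680·x^3 - 9472·x^4 - 10240·x^5)·Dx^2 + (7 + 67·x + 154·x^2 - 136·x^3 - 928·x^4 - 2176·x^5 - 2048·x^6)·Dx^3  (order 3).
h: a_k = 1, 17, -27, 283/3, -227, 4421/5, -7649/3, 68623/7, -31603, 1074937/9, …
ICs: h(0) = 1, h′(0) = 17, h′′(0) = -54.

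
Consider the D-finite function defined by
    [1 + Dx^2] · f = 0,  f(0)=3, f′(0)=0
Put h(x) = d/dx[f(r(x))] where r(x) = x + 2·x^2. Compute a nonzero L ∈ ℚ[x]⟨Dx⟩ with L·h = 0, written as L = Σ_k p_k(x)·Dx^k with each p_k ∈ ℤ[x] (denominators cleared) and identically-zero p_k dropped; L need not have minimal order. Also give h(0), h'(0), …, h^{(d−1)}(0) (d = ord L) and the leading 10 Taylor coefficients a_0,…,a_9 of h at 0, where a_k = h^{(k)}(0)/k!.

f: a_k = 3, 0, -3/2, 0, 1/8, 0, -1/240, 0, 1/13440, 0, …
h₀=f(r): pull back L_f along r ⇒ L₀.
h=h₀': d/dx-closure on L₀ ⇒ L.
L = (49 + 16·x + 96·x^2 + 256·x^3 + 256·x^4) + (-12 - 48·x)·Dx + (1 + 8·x + 16·x^2)·Dx^2  (order 2).
h: a_k = 0, -3, -18, -47/2, 5, 719/40, 553/20, 23521/1680, -1677/280, -1199521/120960, …
ICs: h(0) = 0, h′(0) = -3.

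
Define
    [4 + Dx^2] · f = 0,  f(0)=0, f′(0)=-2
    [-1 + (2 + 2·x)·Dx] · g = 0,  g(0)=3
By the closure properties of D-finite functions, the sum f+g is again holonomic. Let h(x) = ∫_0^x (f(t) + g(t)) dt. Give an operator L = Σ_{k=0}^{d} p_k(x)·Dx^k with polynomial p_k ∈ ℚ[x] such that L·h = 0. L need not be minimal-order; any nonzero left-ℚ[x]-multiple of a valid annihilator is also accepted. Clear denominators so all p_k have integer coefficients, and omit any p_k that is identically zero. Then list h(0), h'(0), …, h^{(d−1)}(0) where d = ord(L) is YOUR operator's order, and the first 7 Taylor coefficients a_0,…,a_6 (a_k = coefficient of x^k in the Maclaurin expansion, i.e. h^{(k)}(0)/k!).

f: a_k = 0, -2, 0, 4/3, 0, -4/15, 0, …
g: a_k = 3, 3/2, -3/8, 3/16, -15/128, 21/256, -63/1024, …
h₀=f+g: left-lcm gives L₀, ord ≤ 3.
h=∫₀ˣh₀: take L = L₀·Dx.
L = (-76 - 128·x - 64·x^2)·Dx + (120 + 376·x + 384·x^2 + 128·x^3)·Dx^2 + (-19 - 32·x - 16·x^2)·Dx^3 + (30 + 94·x + 96·x^2 + 32·x^3)·Dx^4  (order 4).
h: a_k = 0, 3, -1/4, -1/8, 73/192, -3/128, -709/23040, …
ICs: h(0) = 0, h′(0) = 3, h′′(0) = -1/2, h′′′(0) = -3/4.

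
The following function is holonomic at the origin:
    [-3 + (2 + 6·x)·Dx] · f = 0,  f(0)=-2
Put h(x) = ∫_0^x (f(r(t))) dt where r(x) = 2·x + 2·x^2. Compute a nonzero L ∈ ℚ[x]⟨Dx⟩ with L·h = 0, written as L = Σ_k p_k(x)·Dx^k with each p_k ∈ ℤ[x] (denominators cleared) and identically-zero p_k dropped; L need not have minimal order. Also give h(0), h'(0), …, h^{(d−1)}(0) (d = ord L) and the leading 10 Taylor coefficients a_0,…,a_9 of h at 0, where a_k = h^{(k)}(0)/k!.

L = (-3 - 6·x)·Dx + (1 + 6·x + 6·x^2)·Dx^2  (order 2).
h: a_k = 0, -2, -3, 1, -9/4, 117/20, -135/8, 2943/56, -11097/64, 38277/64, …
ICs: h(0) = 0, h′(0) = -2.

f: a_k = -2, -3, 9/4, -27/8, 405/64, -1701/128, 15309/512, -72171/1024, 2814669/16384, -14073345/32768, …
f∘r: x↦r, Dx↦Dx/r' in L_f ⇒ L₀.
Integrate: L := L₀·Dx.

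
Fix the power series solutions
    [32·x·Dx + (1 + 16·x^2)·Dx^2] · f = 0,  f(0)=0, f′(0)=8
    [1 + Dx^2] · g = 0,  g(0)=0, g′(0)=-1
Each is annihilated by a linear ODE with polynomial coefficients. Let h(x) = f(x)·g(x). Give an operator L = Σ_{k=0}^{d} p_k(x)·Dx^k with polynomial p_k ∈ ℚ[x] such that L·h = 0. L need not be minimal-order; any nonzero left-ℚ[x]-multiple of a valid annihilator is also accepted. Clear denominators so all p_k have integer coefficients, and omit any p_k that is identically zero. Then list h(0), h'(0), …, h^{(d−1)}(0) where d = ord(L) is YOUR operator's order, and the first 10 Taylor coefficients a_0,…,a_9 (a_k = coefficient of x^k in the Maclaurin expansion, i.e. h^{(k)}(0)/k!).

L = (1105 + 51776·x^2 + 22016·x^4 + 16384·x^6 + 65536·x^8) + (2112·x + 35840·x^3 + 49152·x^5 + 262144·x^7)·Dx + (1122 + 52352·x^2 + 27648·x^4 + 32768·x^6 + 131072·x^8)·Dx^2 + (2112·x + 35840·x^3 + 49152·x^5 + 262144·x^7)·Dx^3 + (17 + 576·x^2 + 5632·x^4 + 16384·x^6 + 65536·x^8)·Dx^4  (order 4).
h: a_k = 0, 0, -8, 0, 44, 0, -3751/9, 0, 142493/30, 0, …
ICs: h(0) = 0, h′(0) = 0, h′′(0) = -16, h′′′(0) = 0.

f: a_k = 0, 8, 0, -128/3, 0, 2048/5, 0, -32768/7, 0, 524288/9, …
g: a_k = 0, -1, 0, 1/6, 0, -1/120, 0, 1/5040, 0, -1/362880, …
f·g: L₀ = L_f ⊗_s L_g, ord ≤ 2·2.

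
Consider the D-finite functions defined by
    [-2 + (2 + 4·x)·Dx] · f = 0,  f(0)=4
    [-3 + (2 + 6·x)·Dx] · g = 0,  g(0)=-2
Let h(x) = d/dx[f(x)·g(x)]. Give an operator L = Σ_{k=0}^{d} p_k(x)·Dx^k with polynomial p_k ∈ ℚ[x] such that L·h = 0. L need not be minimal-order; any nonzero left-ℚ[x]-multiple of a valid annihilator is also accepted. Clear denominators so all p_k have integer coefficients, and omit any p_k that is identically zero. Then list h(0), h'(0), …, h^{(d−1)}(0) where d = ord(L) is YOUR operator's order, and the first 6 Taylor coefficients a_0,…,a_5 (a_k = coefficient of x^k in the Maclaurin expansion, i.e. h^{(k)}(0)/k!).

f: a_k = 4, 4, -2, 2, -5/2, 7/2, …
g: a_k = -2, -3, 9/4, -27/8, 405/64, -1701/128, …
Product ⇒ symmetric product L₀, ord ≤ 1.
Differentiate: ansatz ord ≤ ord L₀ ⇒ L.
L = -1 + (-10 - 74·x - 180·x^2 - 144·x^3)·Dx  (order 1).
h: a_k = -20, 2, -15/2, 101/4, -2575/32, 15903/64, …
ICs: h(0) = -20.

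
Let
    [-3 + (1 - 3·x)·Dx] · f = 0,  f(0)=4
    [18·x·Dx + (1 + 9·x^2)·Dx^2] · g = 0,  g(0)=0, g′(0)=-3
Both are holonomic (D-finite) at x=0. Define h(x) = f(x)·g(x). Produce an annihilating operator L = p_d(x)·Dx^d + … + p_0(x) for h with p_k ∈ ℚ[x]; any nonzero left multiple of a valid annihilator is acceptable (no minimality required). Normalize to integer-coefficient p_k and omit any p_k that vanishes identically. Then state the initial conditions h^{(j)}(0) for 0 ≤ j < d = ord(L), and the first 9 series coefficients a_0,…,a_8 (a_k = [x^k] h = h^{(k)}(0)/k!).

L = 54·x + (6 - 18·x + 108·x^2)·Dx + (-1 + 3·x - 9·x^2 + 27·x^3)·Dx^2  (order 2).
h: a_k = 0, -12, -36, -72, -216, -4212/5, -12636/5, -221616/35, -664848/35, …
ICs: h(0) = 0, h′(0) = -12.

f: a_k = 4, 12, 36, 108, 324, 972, 2916, 8748, 26244, …
g: a_k = 0, -3, 0, 9, 0, -243/5, 0, 2187/7, 0, …
Sym-product of L_f,L_g gives L₀ (≤ ord 2).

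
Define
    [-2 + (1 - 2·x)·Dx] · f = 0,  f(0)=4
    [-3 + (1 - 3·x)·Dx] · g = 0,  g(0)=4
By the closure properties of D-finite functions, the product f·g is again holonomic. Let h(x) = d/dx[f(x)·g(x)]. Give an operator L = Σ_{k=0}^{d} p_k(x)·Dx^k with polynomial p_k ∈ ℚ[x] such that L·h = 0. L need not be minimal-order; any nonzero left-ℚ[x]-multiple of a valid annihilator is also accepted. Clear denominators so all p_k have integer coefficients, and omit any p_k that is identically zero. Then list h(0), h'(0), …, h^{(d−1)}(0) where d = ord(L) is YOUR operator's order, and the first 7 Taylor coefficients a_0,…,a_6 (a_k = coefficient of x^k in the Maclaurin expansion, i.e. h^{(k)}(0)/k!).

f: a_k = 4, 8, 16, 32, 64, 128, 256, …
g: a_k = 4, 12, 36, 108, 324, 972, 2916, …
Product ⇒ symmetric product L₀, ord ≤ 1.
Differentiate: ansatz ord ≤ ord L₀ ⇒ L.
L = (38 - 180·x + 216·x^2) + (-5 + 37·x - 90·x^2 + 72·x^3)·Dx  (order 1).
h: a_k = 80, 608, 3120, 13504, 53200, 197664, 706160, …
ICs: h(0) = 80.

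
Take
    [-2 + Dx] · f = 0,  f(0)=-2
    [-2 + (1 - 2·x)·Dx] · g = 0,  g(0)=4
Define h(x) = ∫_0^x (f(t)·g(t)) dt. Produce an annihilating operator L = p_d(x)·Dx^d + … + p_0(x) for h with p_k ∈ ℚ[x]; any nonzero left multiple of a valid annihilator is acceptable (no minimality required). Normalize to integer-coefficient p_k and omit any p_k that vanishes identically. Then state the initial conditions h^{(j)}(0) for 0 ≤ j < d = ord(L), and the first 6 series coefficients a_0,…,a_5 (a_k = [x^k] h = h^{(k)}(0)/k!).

L = (4 - 4·x)·Dx + (-1 + 2·x)·Dx^2  (order 2).
h: a_k = 0, -8, -16, -80/3, -128/3, -208/3, …
ICs: h(0) = 0, h′(0) = -8.

f: a_k = -2, -4, -4, -8/3, -4/3, -8/15, …
g: a_k = 4, 8, 16, 32, 64, 128, …
h₀=f·g: eliminate ⇒ L₀, order ≤ 1·1.
∫: right-multiply L₀ by Dx.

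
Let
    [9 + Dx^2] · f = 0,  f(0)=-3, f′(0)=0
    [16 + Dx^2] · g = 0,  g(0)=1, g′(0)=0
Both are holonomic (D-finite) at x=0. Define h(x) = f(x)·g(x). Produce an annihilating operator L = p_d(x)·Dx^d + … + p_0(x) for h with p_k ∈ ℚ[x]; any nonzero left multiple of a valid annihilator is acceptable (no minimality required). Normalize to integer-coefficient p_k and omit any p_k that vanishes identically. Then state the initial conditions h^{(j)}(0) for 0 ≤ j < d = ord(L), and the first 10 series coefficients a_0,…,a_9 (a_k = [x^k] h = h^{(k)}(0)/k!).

f: a_k = -3, 0, 27/2, 0, -81/8, 0, 243/80, 0, -2187/4480, 0, …
g: a_k = 1, 0, -8, 0, 32/3, 0, -256/45, 0, 512/315, 0, …
Product ⇒ symmetric product L₀, ord ≤ 4.
L = 49 + 50·Dx^2 + Dx^4  (order 4).
h: a_k = -3, 0, 75/2, 0, -1201/8, 0, 11765/48, 0, -2882401/13440, 0, …
ICs: h(0) = -3, h′(0) = 0, h′′(0) = 75, h′′′(0) = 0.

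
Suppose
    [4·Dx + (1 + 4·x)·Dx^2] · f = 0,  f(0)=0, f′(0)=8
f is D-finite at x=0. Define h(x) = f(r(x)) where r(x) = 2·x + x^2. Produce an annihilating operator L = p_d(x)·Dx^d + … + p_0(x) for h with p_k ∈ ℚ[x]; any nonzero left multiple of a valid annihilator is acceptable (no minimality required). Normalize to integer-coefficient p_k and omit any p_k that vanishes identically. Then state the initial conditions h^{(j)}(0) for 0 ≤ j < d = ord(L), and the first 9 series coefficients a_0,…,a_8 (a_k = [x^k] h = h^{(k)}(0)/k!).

f: a_k = 0, 8, -16, 128/3, -128, 2048/5, -4096/3, 32768/7, -16384, …
f∘r: x↦r, Dx↦Dx/r' in L_f ⇒ L₀.
L = (7 + 8·x + 4·x^2)·Dx + (1 + 9·x + 12·x^2 + 4·x^3)·Dx^2  (order 2).
h: a_k = 0, 16, -56, 832/3, -1552, 46336/5, -172928/3, 2581504/7, -2408576, …
ICs: h(0) = 0, h′(0) = 16.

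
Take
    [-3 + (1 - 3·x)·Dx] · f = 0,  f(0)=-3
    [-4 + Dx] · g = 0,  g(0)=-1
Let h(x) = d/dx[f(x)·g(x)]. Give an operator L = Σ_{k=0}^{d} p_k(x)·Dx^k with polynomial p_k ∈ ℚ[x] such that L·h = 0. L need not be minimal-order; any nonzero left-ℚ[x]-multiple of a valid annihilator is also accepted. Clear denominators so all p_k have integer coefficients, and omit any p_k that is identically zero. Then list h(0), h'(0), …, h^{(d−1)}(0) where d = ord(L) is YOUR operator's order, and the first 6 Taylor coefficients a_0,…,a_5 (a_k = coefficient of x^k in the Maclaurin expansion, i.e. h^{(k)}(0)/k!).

L = (58 - 168·x + 144·x^2) + (-7 + 33·x - 36·x^2)·Dx  (order 1).
h: a_k = 21, 174, 879, 3644, 13793, 248786/5, …
ICs: h(0) = 21.

f: a_k = -3, -9, -27, -81, -243, -729, …
g: a_k = -1, -4, -8, -32/3, -32/3, -128/15, …
L₀ := L_f ⊗_s L_g (sym. prod.), ord ≤ 1.
h₀' ⇒ L via d/dx closure of L₀.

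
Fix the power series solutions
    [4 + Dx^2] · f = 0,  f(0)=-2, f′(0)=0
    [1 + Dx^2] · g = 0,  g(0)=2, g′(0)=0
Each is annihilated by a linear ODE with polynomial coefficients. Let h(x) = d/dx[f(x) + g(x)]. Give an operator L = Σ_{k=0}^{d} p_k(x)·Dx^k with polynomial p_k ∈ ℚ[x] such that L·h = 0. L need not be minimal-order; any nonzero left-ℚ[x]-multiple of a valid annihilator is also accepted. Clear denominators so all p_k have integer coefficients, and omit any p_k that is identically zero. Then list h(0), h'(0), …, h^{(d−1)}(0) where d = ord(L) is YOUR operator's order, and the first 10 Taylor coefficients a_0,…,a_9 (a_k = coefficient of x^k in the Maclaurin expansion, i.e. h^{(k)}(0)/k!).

f: a_k = -2, 0, 4, 0, -4/3, 0, 8/45, 0, -4/315, 0, …
g: a_k = 2, 0, -1, 0, 1/12, 0, -1/360, 0, 1/20160, 0, …
f+g: L₀ = lclm(L_f,L_g), ord ≤ 2+2.
h=h₀': d/dx-closure on L₀ ⇒ L.
L = 4 + 5·Dx^2 + Dx^4  (order 4).
h: a_k = 0, 6, 0, -5, 0, 21/20, 0, -17/168, 0, 341/60480, …
ICs: h(0) = 0, h′(0) = 6, h′′(0) = 0, h′′′(0) = -30.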